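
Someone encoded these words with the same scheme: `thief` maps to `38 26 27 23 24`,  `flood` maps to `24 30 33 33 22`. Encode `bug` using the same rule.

20 39 25

Letters become their 1-based position plus 18 (so a→19, b→20, …).
For bug: b=2→20, u=21→39, g=7→25.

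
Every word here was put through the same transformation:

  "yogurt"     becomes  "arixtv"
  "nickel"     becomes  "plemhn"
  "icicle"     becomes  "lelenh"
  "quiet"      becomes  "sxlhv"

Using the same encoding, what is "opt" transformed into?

The shift depends on letter class: consonant y→a is +2, but vowel o→r is +3. The rule splits by letter class: vowels +3, consonants +2.
On opt: o(vowel)+3=r, p(cons)+2=r, t(cons)+2=v.

rrv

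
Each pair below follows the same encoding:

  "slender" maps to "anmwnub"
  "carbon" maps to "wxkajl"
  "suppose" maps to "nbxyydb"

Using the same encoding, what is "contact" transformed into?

The output letters match the input read backwards, each shifted +9: slender reversed is rednels. Two steps: reverse the string, then apply a Caesar shift of +9.
For contact: reverse → tcatnoc; then shift: t+9=c, c+9=l, a+9=j, t+9=c, n+9=w, o+9=x, c+9=l.

cljcwxl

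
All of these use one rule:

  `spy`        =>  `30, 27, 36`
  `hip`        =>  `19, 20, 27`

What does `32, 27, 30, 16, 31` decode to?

upset

s is letter #19 and maps to 30: an offset of 11. Letters become their 1-based position plus 11 (so a→12, b→13, …).
Reversing it on 32, 27, 30, 16, 31: 32→(32−11)÷1=21=u, 27→(27−11)÷1=16=p, 30→(30−11)÷1=19=s, 16→(16−11)÷1=5=e, 31→(31−11)÷1=20=t.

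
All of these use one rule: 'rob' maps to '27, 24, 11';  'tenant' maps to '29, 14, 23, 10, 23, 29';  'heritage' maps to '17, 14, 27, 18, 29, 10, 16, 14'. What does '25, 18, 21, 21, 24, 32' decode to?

pillow

Letters become their 1-based position plus 9 (so a→10, b→11, …).
Undoing it on 25, 18, 21, 21, 24, 32: 25→(25−9)÷1=16=p, 18→(18−9)÷1=9=i, 21→(21−9)÷1=12=l, 21→(21−9)÷1=12=l, 24→(24−9)÷1=15=o, 32→(32−9)÷1=23=w.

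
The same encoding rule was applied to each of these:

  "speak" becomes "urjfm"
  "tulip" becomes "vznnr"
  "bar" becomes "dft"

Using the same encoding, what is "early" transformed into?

jftna

Vowels shift forward by 5 and consonants shift forward by 2.
Applying it to early: e(vowel)+5=j, a(vowel)+5=f, r(cons)+2=t, l(cons)+2=n, y(cons)+2=a.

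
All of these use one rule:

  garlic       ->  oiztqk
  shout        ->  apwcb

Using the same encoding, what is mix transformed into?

uqf

Compare letters: g→o is +8, a→i is +8, r→z is +8 — a constant shift. Every letter moves 8 places later in the alphabet, wrapping around z→a.
For mix: m+8=u, i+8=q, x+8=f.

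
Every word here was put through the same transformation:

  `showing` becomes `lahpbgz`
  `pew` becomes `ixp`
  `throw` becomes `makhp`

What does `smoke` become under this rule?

lfhdx

Compare letters: s→l is +19, h→a is +19, o→h is +19 — a constant shift. Each letter is shifted forward by 19 in the alphabet (a Caesar shift of +19).
On smoke: s+19=l, m+19=f, o+19=h, k+19=d, e+19=x.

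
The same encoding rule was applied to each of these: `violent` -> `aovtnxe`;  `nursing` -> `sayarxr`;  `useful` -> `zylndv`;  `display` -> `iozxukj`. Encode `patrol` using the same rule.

In violent: v→a is +5, i→o is +6, o→v is +7, l→t is +8 — the shift increases by 1 each position. Letter i (0-indexed) is shifted by i+5, so successive shifts are 5, 6, 7, ….
On patrol: p+5=u, a+6=g, t+7=a, r+8=z, o+9=x, l+10=v.

ugazxv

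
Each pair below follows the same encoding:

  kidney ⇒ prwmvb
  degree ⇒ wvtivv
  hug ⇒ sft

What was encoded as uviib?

ferry

Each pair mirrors across the alphabet (k↔p, i↔r, d↔w): positions sum to 25. Letters are reflected about the middle of the alphabet (position → 25−position): Atbash.
Undoing it on uviib: u↔f, v↔e, i↔r, i↔r, b↔y.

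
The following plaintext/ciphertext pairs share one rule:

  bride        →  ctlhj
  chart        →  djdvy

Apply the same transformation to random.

In bride: b→c is +1, r→t is +2, i→l is +3, d→h is +4 — the shift increases by 1 each position. The shift increases by 1 at each position, starting from +1: 1, 2, 3, ….
On random: r+1=s, a+2=c, n+3=q, d+4=h, o+5=t, m+6=s.

scqhts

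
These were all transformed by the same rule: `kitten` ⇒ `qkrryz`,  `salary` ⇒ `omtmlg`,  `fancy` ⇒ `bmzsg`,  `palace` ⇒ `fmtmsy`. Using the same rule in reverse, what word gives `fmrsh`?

k(10)→q(16) and i(8)→k(10) fit y≡3x+12 (mod 26); the inverse of 3 mod 26 is 9. This is an affine cipher: with a=0,…,z=25, each position x becomes (3x+12) mod 26.
Decoding fmrsh: f(5)→9·(5−12)≡15=p; m(12)→9·(12−12)≡0=a; r(17)→9·(17−12)≡19=t; s(18)→9·(18−12)≡2=c; h(7)→9·(7−12)≡7=h (all mod 26).

patch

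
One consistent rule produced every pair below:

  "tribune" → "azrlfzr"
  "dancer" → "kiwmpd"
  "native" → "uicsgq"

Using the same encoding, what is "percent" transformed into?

wmampzg

In tribune: t→a is +7, r→z is +8, i→r is +9, b→l is +10 — the shift increases by 1 each position. The shift increases by 1 at each position, starting from +7: 7, 8, 9, ….
Applying it to percent: p+7=w, e+8=m, r+9=a, c+10=m, e+11=p, n+12=z, t+13=g.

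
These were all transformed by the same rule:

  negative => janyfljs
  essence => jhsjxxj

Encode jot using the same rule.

yto

The output letters match the input read backwards, each shifted +5: negative reversed is evitagen. The word is reversed, then every letter is shifted forward by 5.
Applying it to jot: reverse → toj; then shift: t+5=y, o+5=t, j+5=o.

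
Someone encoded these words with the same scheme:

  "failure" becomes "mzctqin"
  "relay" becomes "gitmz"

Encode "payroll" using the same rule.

The output letters match the input read backwards, each shifted +8: failure reversed is eruliaf. Two steps: reverse the string, then apply a Caesar shift of +8.
Applying it to payroll: reverse → lloryap; then shift: l+8=t, l+8=t, o+8=w, r+8=z, y+8=g, a+8=i, p+8=x.

ttwzgix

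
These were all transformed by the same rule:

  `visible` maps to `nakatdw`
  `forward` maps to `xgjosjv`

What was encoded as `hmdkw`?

pulse

Compare letters: v→n is +18, i→a is +18, s→k is +18 — a constant shift. Every letter moves 18 places later in the alphabet, wrapping around z→a.
Reversing it on hmdkw: h−18=p, m−18=u, d−18=l, k−18=s, w−18=e.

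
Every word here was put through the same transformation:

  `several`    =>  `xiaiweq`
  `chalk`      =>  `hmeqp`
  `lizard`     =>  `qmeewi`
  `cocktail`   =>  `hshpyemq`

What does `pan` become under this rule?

ues

The shift depends on letter class: consonant s→x is +5, but vowel e→i is +4. Two shifts are in play — +4 for a/e/i/o/u, +5 for every other letter.
For pan: p(cons)+5=u, a(vowel)+4=e, n(cons)+5=s.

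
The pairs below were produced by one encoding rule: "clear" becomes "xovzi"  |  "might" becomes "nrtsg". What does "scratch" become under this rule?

hxizgxs

Each pair mirrors across the alphabet (c↔x, l↔o, e↔v): positions sum to 25. Letters are reflected about the middle of the alphabet (position → 25−position): Atbash.
Applying it to scratch: s↔h, c↔x, r↔i, a↔z, t↔g, c↔x, h↔s.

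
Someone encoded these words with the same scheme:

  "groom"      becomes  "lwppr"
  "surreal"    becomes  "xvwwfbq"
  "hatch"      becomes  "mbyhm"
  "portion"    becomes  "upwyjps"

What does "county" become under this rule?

hpvsyd

The shift depends on letter class: consonant g→l is +5, but vowel o→p is +1. The rule splits by letter class: vowels +1, consonants +5.
Applying it to county: c(cons)+5=h, o(vowel)+1=p, u(vowel)+1=v, n(cons)+5=s, t(cons)+5=y, y(cons)+5=d.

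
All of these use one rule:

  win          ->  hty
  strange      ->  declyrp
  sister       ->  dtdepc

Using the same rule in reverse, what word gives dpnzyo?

Compare letters: w→h is +11, i→t is +11, n→y is +11 — a constant shift. Every letter moves 11 places later in the alphabet, wrapping around z→a.
Undoing it on dpnzyo: d−11=s, p−11=e, n−11=c, z−11=o, y−11=n, o−11=d.

second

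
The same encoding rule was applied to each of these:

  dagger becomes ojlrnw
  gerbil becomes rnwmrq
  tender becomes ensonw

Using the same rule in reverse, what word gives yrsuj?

Shifts by position in dagger: pos 0: d→o (+11), pos 1: a→j (+9), pos 2: g→l (+5), pos 3: g→r (+11), pos 4: e→n (+9), pos 5: r→w (+5) — repeating every 3. It's a Vigenère-style cipher with numeric key [11,9,5]: position i shifts by key[i mod 3].
Decoding yrsuj: y−11=n, r−9=i, s−5=n, u−11=j, j−9=a.

ninja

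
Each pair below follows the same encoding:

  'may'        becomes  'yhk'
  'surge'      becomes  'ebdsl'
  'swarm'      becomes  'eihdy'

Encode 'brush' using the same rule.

The shift depends on letter class: consonant m→y is +12, but vowel a→h is +7. The rule splits by letter class: vowels +7, consonants +12.
For brush: b(cons)+12=n, r(cons)+12=d, u(vowel)+7=b, s(cons)+12=e, h(cons)+12=t.

ndbet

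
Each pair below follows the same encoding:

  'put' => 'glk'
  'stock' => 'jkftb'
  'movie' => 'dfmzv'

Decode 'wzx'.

Compare letters: p→g is +17, u→l is +17, t→k is +17 — a constant shift. It's a constant shift of +17 (ROT17).
Decoding wzx: w−17=f, z−17=i, x−17=g.

fig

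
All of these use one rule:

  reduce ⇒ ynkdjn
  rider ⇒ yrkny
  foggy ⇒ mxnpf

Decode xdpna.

quiet

Shifts by position in reduce: pos 0: r→y (+7), pos 1: e→n (+9), pos 2: d→k (+7), pos 3: u→d (+9) — repeating every 2. The shifts repeat in a cycle of length 2: positions 0,1,… shift by +7, +9, then the pattern repeats.
Decoding xdpna: x−7=q, d−9=u, p−7=i, n−9=e, a−7=t.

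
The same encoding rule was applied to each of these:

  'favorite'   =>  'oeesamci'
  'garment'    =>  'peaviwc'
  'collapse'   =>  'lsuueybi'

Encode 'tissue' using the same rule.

Vowels shift forward by 4 and consonants shift forward by 9.
Applying it to tissue: t(cons)+9=c, i(vowel)+4=m, s(cons)+9=b, s(cons)+9=b, u(vowel)+4=y, e(vowel)+4=i.

cmbbyi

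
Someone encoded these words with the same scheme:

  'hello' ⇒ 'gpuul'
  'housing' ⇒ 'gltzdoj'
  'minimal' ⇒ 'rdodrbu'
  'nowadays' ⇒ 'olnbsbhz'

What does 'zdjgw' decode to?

sight

Each letter's alphabet position (a=0..z=25) is mapped through 23·x+1 mod 26 — an affine cipher.
Decoding zdjgw: z(25)→17·(25−1)≡18=s; d(3)→17·(3−1)≡8=i; j(9)→17·(9−1)≡6=g; g(6)→17·(6−1)≡7=h; w(22)→17·(22−1)≡19=t (all mod 26).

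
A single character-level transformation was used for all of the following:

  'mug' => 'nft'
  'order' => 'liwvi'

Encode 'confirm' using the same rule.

This is the alphabet-reversal cipher (Atbash): a becomes z, b becomes y, etc.
Applying it to confirm: c↔x, o↔l, n↔m, f↔u, i↔r, r↔i, m↔n.

xlmurin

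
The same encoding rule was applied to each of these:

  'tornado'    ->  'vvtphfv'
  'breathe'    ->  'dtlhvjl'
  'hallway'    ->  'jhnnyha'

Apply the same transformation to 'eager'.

The shift depends on letter class: consonant t→v is +2, but vowel o→v is +7. The rule splits by letter class: vowels +7, consonants +2.
Applying it to eager: e(vowel)+7=l, a(vowel)+7=h, g(cons)+2=i, e(vowel)+7=l, r(cons)+2=t.

lhilt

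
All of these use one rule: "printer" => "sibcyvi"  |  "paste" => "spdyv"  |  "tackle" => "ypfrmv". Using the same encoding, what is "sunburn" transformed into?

p(15)→s(18) and r(17)→i(8) fit y≡21x+15 (mod 26); the inverse of 21 mod 26 is 5. This is an affine cipher: with a=0,…,z=25, each position x becomes (21x+15) mod 26.
For sunburn: s(18)→21·18+15≡3=d; u(20)→21·20+15≡19=t; n(13)→21·13+15≡2=c; b(1)→21·1+15≡10=k; u(20)→21·20+15≡19=t; r(17)→21·17+15≡8=i; n(13)→21·13+15≡2=c (all mod 26).

dtcktic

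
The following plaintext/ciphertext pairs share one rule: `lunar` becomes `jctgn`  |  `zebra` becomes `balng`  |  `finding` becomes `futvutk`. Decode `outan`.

Treating letters as 0–25, the rule is x ↦ 5x + 6 (mod 26).
Undoing it on outan: o(14)→21·(14−6)≡12=m; u(20)→21·(20−6)≡8=i; t(19)→21·(19−6)≡13=n; a(0)→21·(0−6)≡4=e; n(13)→21·(13−6)≡17=r (all mod 26).

miner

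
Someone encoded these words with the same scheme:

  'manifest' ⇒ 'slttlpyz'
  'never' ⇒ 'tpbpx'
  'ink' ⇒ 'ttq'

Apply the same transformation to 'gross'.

mxzyy

The rule splits by letter class: vowels +11, consonants +6.
On gross: g(cons)+6=m, r(cons)+6=x, o(vowel)+11=z, s(cons)+6=y, s(cons)+6=y.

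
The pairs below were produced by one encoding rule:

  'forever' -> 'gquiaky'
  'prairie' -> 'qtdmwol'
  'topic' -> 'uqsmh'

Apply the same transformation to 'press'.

In forever: f→g is +1, o→q is +2, r→u is +3, e→i is +4 — the shift increases by 1 each position. The shift increases by 1 at each position, starting from +1: 1, 2, 3, ….
Applying it to press: p+1=q, r+2=t, e+3=h, s+4=w, s+5=x.

qthwx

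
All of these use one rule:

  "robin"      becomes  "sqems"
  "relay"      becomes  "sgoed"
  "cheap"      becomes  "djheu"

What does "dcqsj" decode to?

canoe

The shift increases by 1 at each position, starting from +1: 1, 2, 3, ….
Undoing it on dcqsj: d−1=c, c−2=a, q−3=n, s−4=o, j−5=e.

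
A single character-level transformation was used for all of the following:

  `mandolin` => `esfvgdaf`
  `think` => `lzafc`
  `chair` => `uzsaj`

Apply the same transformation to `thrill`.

Compare letters: m→e is +18, a→s is +18, n→f is +18 — a constant shift. Every letter moves 18 places later in the alphabet, wrapping around z→a.
On thrill: t+18=l, h+18=z, r+18=j, i+18=a, l+18=d, l+18=d.

lzjadd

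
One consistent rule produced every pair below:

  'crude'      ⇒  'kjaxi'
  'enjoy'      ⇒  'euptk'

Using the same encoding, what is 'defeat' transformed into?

zgklkj

Read the word backwards and shift each letter +6.
Applying it to defeat: reverse → taefed; then shift: t+6=z, a+6=g, e+6=k, f+6=l, e+6=k, d+6=j.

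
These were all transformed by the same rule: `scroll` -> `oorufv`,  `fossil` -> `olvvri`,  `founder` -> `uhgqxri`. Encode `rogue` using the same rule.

The output letters match the input read backwards, each shifted +3: scroll reversed is llorcs. The word is reversed, then every letter is shifted forward by 3.
On rogue: reverse → eugor; then shift: e+3=h, u+3=x, g+3=j, o+3=r, r+3=u.

hxjru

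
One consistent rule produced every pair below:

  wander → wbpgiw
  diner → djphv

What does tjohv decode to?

Each letter shifts forward by its position index (0, 1, 2, …) — the shift grows by one for each successive letter.
Decoding tjohv: t−0=t, j−1=i, o−2=m, h−3=e, v−4=r.

timer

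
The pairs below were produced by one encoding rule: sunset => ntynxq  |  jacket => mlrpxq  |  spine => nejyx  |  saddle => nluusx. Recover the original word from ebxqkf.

s(18)→n(13) and u(20)→t(19) fit y≡3x+11 (mod 26); the inverse of 3 mod 26 is 9. Treating letters as 0–25, the rule is x ↦ 3x + 11 (mod 26).
Reversing it on ebxqkf: e(4)→9·(4−11)≡15=p; b(1)→9·(1−11)≡14=o; x(23)→9·(23−11)≡4=e; q(16)→9·(16−11)≡19=t; k(10)→9·(10−11)≡17=r; f(5)→9·(5−11)≡24=y (all mod 26).

poetry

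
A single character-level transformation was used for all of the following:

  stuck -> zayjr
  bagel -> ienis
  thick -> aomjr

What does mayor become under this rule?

Two shifts are in play — +4 for a/e/i/o/u, +7 for every other letter.
Applying it to mayor: m(cons)+7=t, a(vowel)+4=e, y(cons)+7=f, o(vowel)+4=s, r(cons)+7=y.

tefsy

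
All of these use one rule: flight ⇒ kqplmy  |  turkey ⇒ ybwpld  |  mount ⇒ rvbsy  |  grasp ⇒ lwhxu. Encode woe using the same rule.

The shift depends on letter class: consonant f→k is +5, but vowel i→p is +7. The rule splits by letter class: vowels +7, consonants +5.
On woe: w(cons)+5=b, o(vowel)+7=v, e(vowel)+7=l.

bvl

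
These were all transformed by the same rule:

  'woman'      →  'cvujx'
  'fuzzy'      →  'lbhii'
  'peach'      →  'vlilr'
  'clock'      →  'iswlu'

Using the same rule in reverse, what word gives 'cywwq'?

In woman: w→c is +6, o→v is +7, m→u is +8, a→j is +9 — the shift increases by 1 each position. Letter i (0-indexed) is shifted by i+6, so successive shifts are 6, 7, 8, ….
Undoing it on cywwq: c−6=w, y−7=r, w−8=o, w−9=n, q−10=g.

wrong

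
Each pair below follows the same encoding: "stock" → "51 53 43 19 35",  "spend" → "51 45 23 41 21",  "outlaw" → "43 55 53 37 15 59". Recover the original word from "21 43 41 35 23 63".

donkey

s(#19)→51 and t(#20)→53: differences scale by 2, so n = 2·pos + 13. With a=1..z=26, the number is 2·pos + 13.
Decoding 21 43 41 35 23 63: 21→(21−13)÷2=4=d, 43→(43−13)÷2=15=o, 41→(41−13)÷2=14=n, 35→(35−13)÷2=11=k, 23→(23−13)÷2=5=e, 63→(63−13)÷2=25=y.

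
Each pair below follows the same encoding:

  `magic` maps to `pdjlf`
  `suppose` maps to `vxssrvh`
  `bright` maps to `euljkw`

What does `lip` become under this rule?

ols

Every letter moves 3 places later in the alphabet, wrapping around z→a.
For lip: l+3=o, i+3=l, p+3=s.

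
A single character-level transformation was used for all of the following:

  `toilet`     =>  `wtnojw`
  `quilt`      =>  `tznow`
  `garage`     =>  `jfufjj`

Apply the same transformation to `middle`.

The shift depends on letter class: consonant t→w is +3, but vowel o→t is +5. Vowels shift forward by 5 and consonants shift forward by 3.
Applying it to middle: m(cons)+3=p, i(vowel)+5=n, d(cons)+3=g, d(cons)+3=g, l(cons)+3=o, e(vowel)+5=j.

pnggoj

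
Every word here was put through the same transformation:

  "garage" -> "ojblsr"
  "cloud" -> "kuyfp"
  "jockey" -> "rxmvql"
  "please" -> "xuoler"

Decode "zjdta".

ratio

In garage: g→o is +8, a→j is +9, r→b is +10, a→l is +11 — the shift increases by 1 each position. Letter i (0-indexed) is shifted by i+8, so successive shifts are 8, 9, 10, ….
Decoding zjdta: z−8=r, j−9=a, d−10=t, t−11=i, a−12=o.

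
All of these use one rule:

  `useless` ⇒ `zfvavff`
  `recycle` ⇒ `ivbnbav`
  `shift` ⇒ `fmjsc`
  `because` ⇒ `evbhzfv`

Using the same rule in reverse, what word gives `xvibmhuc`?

merchant

u(20)→z(25) and s(18)→f(5) fit y≡23x+7 (mod 26); the inverse of 23 mod 26 is 17. Treating letters as 0–25, the rule is x ↦ 23x + 7 (mod 26).
Undoing it on xvibmhuc: x(23)→17·(23−7)≡12=m; v(21)→17·(21−7)≡4=e; i(8)→17·(8−7)≡17=r; b(1)→17·(1−7)≡2=c; m(12)→17·(12−7)≡7=h; h(7)→17·(7−7)≡0=a; u(20)→17·(20−7)≡13=n; c(2)→17·(2−7)≡19=t (all mod 26).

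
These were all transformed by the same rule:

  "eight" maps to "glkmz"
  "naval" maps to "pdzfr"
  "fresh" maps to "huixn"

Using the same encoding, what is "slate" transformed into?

The shift increases by 1 at each position, starting from +2: 2, 3, 4, ….
On slate: s+2=u, l+3=o, a+4=e, t+5=y, e+6=k.

uoeyk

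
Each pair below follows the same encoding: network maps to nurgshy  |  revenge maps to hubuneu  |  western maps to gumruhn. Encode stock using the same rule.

Each letter's alphabet position (a=0..z=25) is mapped through 5·x+0 mod 26 — an affine cipher.
For stock: s(18)→5·18+0≡12=m; t(19)→5·19+0≡17=r; o(14)→5·14+0≡18=s; c(2)→5·2+0≡10=k; k(10)→5·10+0≡24=y (all mod 26).

mrsky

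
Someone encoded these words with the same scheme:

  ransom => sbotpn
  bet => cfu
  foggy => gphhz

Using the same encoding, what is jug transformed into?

kvh

Every letter moves 1 place later in the alphabet, wrapping around z→a.
Applying it to jug: j+1=k, u+1=v, g+1=h.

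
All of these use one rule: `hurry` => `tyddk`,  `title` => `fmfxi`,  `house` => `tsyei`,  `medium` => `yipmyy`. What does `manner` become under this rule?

The shift depends on letter class: consonant h→t is +12, but vowel u→y is +4. The rule splits by letter class: vowels +4, consonants +12.
On manner: m(cons)+12=y, a(vowel)+4=e, n(cons)+12=z, n(cons)+12=z, e(vowel)+4=i, r(cons)+12=d.

yezzid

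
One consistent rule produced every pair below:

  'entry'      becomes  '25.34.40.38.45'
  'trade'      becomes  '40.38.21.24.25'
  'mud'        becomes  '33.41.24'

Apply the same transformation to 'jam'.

30.21.33

e is letter #5 and maps to 25: an offset of 20. Letters become their 1-based position plus 20 (so a→21, b→22, …).
Applying it to jam: j=10→30, a=1→21, m=13→33.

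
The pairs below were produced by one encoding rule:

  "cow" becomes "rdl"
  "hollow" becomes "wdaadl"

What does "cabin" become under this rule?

rpqxc

Each letter is shifted forward by 15 in the alphabet (a Caesar shift of +15).
On cabin: c+15=r, a+15=p, b+15=q, i+15=x, n+15=c.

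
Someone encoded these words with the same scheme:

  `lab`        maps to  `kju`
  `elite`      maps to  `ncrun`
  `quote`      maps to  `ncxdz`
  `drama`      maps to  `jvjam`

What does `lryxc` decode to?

The output letters match the input read backwards, each shifted +9: lab reversed is bal. The word is reversed, then every letter is shifted forward by 9.
Decoding lryxc: shift back: l−9=c, r−9=i, y−9=p, x−9=o, c−9=t → cipot; then reverse → topic.

topic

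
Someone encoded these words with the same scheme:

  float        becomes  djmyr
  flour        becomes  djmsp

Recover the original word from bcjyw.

Compare letters: f→d is +24, l→j is +24, o→m is +24 — a constant shift. Each letter is shifted forward by 24 in the alphabet (a Caesar shift of +24).
Undoing it on bcjyw: b−24=d, c−24=e, j−24=l, y−24=a, w−24=y.

delay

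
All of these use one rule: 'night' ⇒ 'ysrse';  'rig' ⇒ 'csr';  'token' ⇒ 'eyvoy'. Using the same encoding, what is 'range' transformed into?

ckyro

The shift depends on letter class: consonant n→y is +11, but vowel i→s is +10. Vowels shift forward by 10 and consonants shift forward by 11.
For range: r(cons)+11=c, a(vowel)+10=k, n(cons)+11=y, g(cons)+11=r, e(vowel)+10=o.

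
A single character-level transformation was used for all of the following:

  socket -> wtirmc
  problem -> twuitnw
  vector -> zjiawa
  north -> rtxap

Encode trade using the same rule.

In socket: s→w is +4, o→t is +5, c→i is +6, k→r is +7 — the shift increases by 1 each position. The shift increases by 1 at each position, starting from +4: 4, 5, 6, ….
For trade: t+4=x, r+5=w, a+6=g, d+7=k, e+8=m.

xwgkm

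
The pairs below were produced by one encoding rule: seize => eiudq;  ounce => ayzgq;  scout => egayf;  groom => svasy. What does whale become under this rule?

The shifts repeat in a cycle of length 2: positions 0,1,… shift by +12, +4, then the pattern repeats.
On whale: w+12=i, h+4=l, a+12=m, l+4=p, e+12=q.

ilmpq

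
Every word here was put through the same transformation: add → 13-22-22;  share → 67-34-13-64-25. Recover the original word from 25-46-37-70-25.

The formula is n = 3×(alphabet index, a=1) + 10.
Undoing it on 25-46-37-70-25: 25→(25−10)÷3=5=e, 46→(46−10)÷3=12=l, 37→(37−10)÷3=9=i, 70→(70−10)÷3=20=t, 25→(25−10)÷3=5=e.

elite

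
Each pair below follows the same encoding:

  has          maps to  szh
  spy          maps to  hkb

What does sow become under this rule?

hld

Each pair mirrors across the alphabet (h↔s, a↔z, s↔h): positions sum to 25. This is the alphabet-reversal cipher (Atbash): a becomes z, b becomes y, etc.
On sow: s↔h, o↔l, w↔d.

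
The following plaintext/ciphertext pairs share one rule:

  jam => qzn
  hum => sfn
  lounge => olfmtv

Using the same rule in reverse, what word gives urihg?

Each pair mirrors across the alphabet (j↔q, a↔z, m↔n): positions sum to 25. Each letter is replaced by its mirror in the alphabet: a↔z, b↔y, c↔x, and so on (the Atbash cipher).
Decoding urihg: u↔f, r↔i, i↔r, h↔s, g↔t.

first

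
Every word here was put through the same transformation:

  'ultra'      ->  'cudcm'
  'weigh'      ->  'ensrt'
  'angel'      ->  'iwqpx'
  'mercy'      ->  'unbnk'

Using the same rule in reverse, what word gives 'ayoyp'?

The shift increases by 1 at each position, starting from +8: 8, 9, 10, ….
Reversing it on ayoyp: a−8=s, y−9=p, o−10=e, y−11=n, p−12=d.

spend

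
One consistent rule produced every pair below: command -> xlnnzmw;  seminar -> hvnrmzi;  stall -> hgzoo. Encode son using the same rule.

hlm

Each pair mirrors across the alphabet (c↔x, o↔l, m↔n): positions sum to 25. Letters are reflected about the middle of the alphabet (position → 25−position): Atbash.
Applying it to son: s↔h, o↔l, n↔m.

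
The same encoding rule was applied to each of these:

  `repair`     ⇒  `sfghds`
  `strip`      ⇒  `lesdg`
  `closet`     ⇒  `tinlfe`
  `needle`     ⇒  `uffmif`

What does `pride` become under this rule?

gsdmf

Treating letters as 0–25, the rule is x ↦ 19x + 7 (mod 26).
For pride: p(15)→19·15+7≡6=g; r(17)→19·17+7≡18=s; i(8)→19·8+7≡3=d; d(3)→19·3+7≡12=m; e(4)→19·4+7≡5=f (all mod 26).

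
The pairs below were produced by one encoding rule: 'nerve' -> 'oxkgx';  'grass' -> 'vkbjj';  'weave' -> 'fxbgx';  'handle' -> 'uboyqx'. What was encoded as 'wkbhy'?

n(13)→o(14) and e(4)→x(23) fit y≡25x+1 (mod 26); the inverse of 25 mod 26 is 25. Each letter's alphabet position (a=0..z=25) is mapped through 25·x+1 mod 26 — an affine cipher.
Decoding wkbhy: w(22)→25·(22−1)≡5=f; k(10)→25·(10−1)≡17=r; b(1)→25·(1−1)≡0=a; h(7)→25·(7−1)≡20=u; y(24)→25·(24−1)≡3=d (all mod 26).

fraud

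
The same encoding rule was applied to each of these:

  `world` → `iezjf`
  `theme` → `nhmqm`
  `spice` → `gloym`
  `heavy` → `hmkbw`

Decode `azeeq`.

groom

w(22)→i(8) and o(14)→e(4) fit y≡7x+10 (mod 26); the inverse of 7 mod 26 is 15. Treating letters as 0–25, the rule is x ↦ 7x + 10 (mod 26).
Undoing it on azeeq: a(0)→15·(0−10)≡6=g; z(25)→15·(25−10)≡17=r; e(4)→15·(4−10)≡14=o; e(4)→15·(4−10)≡14=o; q(16)→15·(16−10)≡12=m (all mod 26).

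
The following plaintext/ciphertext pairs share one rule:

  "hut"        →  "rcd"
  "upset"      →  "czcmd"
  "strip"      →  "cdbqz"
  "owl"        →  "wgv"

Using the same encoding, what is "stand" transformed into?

Vowels shift forward by 8 and consonants shift forward by 10.
For stand: s(cons)+10=c, t(cons)+10=d, a(vowel)+8=i, n(cons)+10=x, d(cons)+10=n.

cdixn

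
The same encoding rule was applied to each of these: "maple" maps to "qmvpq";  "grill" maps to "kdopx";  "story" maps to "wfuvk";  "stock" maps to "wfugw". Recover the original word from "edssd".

armor

Shifts by position in maple: pos 0: m→q (+4), pos 1: a→m (+12), pos 2: p→v (+6), pos 3: l→p (+4), pos 4: e→q (+12) — repeating every 3. The shifts repeat in a cycle of length 3: positions 0,1,… shift by +4, +12, +6, then the pattern repeats.
Decoding edssd: e−4=a, d−12=r, s−6=m, s−4=o, d−12=r.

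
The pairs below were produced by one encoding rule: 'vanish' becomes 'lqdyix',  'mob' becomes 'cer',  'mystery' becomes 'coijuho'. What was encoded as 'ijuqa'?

It's a constant shift of +16 (ROT16).
Reversing it on ijuqa: i−16=s, j−16=t, u−16=e, q−16=a, a−16=k.

steak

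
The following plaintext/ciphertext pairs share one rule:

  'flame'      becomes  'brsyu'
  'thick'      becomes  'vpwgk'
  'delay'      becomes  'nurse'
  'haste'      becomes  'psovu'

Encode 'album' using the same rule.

f(5)→b(1) and l(11)→r(17) fit y≡7x+18 (mod 26); the inverse of 7 mod 26 is 15. Each letter's alphabet position (a=0..z=25) is mapped through 7·x+18 mod 26 — an affine cipher.
For album: a(0)→7·0+18≡18=s; l(11)→7·11+18≡17=r; b(1)→7·1+18≡25=z; u(20)→7·20+18≡2=c; m(12)→7·12+18≡24=y (all mod 26).

srzcy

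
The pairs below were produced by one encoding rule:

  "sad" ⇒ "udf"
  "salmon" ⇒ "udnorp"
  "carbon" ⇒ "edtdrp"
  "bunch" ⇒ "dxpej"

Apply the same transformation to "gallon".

The shift depends on letter class: consonant s→u is +2, but vowel a→d is +3. The rule splits by letter class: vowels +3, consonants +2.
On gallon: g(cons)+2=i, a(vowel)+3=d, l(cons)+2=n, l(cons)+2=n, o(vowel)+3=r, n(cons)+2=p.

idnnrp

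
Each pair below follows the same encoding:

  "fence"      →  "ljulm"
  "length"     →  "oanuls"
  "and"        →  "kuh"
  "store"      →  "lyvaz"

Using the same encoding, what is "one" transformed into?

luv

The output letters match the input read backwards, each shifted +7: fence reversed is ecnef. The word is reversed, then every letter is shifted forward by 7.
For one: reverse → eno; then shift: e+7=l, n+7=u, o+7=v.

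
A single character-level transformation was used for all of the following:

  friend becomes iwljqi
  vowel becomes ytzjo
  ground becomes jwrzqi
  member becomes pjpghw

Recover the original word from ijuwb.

It's a Vigenère-style cipher with numeric key [3,5]: position i shifts by key[i mod 2].
Reversing it on ijuwb: i−3=f, j−5=e, u−3=r, w−5=r, b−3=y.

ferry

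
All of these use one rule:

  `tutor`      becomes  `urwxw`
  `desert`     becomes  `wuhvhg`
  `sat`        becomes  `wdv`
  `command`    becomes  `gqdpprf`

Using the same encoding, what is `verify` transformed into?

biluhy

Read the word backwards and shift each letter +3.
Applying it to verify: reverse → yfirev; then shift: y+3=b, f+3=i, i+3=l, r+3=u, e+3=h, v+3=y.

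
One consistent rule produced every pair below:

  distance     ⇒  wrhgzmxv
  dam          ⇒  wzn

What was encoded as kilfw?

proud

Each pair mirrors across the alphabet (d↔w, i↔r, s↔h): positions sum to 25. This is the alphabet-reversal cipher (Atbash): a becomes z, b becomes y, etc.
Reversing it on kilfw: k↔p, i↔r, l↔o, f↔u, w↔d.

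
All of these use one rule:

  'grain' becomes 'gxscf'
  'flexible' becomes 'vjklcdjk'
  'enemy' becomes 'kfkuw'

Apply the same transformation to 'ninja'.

Treating letters as 0–25, the rule is x ↦ 11x + 18 (mod 26).
For ninja: n(13)→11·13+18≡5=f; i(8)→11·8+18≡2=c; n(13)→11·13+18≡5=f; j(9)→11·9+18≡13=n; a(0)→11·0+18≡18=s (all mod 26).

fcfns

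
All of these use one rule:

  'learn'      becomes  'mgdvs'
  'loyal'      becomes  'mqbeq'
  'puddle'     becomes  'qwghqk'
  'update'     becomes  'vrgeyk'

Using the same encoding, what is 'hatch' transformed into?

In learn: l→m is +1, e→g is +2, a→d is +3, r→v is +4 — the shift increases by 1 each position. Each letter shifts forward by (position + 1), i.e. 1, 2, 3, … — the shift grows by one for each successive letter.
On hatch: h+1=i, a+2=c, t+3=w, c+4=g, h+5=m.

icwgm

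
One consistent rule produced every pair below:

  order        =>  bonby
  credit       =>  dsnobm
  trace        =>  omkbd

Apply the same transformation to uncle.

The output letters match the input read backwards, each shifted +10: order reversed is redro. Two steps: reverse the string, then apply a Caesar shift of +10.
For uncle: reverse → elcnu; then shift: e+10=o, l+10=v, c+10=m, n+10=x, u+10=e.

ovmxe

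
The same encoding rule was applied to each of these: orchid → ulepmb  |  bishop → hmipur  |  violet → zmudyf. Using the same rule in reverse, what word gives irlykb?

spread

o(14)→u(20) and r(17)→l(11) fit y≡23x+10 (mod 26); the inverse of 23 mod 26 is 17. Each letter's alphabet position (a=0..z=25) is mapped through 23·x+10 mod 26 — an affine cipher.
Reversing it on irlykb: i(8)→17·(8−10)≡18=s; r(17)→17·(17−10)≡15=p; l(11)→17·(11−10)≡17=r; y(24)→17·(24−10)≡4=e; k(10)→17·(10−10)≡0=a; b(1)→17·(1−10)≡3=d (all mod 26).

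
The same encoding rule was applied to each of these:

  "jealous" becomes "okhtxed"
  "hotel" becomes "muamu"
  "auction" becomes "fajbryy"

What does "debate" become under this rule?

In jealous: j→o is +5, e→k is +6, a→h is +7, l→t is +8 — the shift increases by 1 each position. Letter i (0-indexed) is shifted by i+5, so successive shifts are 5, 6, 7, ….
On debate: d+5=i, e+6=k, b+7=i, a+8=i, t+9=c, e+10=o.

ikiico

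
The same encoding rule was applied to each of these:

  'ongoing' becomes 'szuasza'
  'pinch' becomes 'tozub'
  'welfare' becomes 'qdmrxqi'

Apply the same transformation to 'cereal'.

The output letters match the input read backwards, each shifted +12: ongoing reversed is gniogno. The word is reversed, then every letter is shifted forward by 12.
For cereal: reverse → laerec; then shift: l+12=x, a+12=m, e+12=q, r+12=d, e+12=q, c+12=o.

xmqdqo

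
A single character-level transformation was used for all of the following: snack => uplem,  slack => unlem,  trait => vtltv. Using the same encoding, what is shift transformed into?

ujthv

The shift depends on letter class: consonant s→u is +2, but vowel a→l is +11. Two shifts are in play — +11 for a/e/i/o/u, +2 for every other letter.
On shift: s(cons)+2=u, h(cons)+2=j, i(vowel)+11=t, f(cons)+2=h, t(cons)+2=v.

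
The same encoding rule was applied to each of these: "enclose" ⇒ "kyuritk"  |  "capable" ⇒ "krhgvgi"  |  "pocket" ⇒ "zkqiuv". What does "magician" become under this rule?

The output letters match the input read backwards, each shifted +6: enclose reversed is esolcne. Two steps: reverse the string, then apply a Caesar shift of +6.
For magician: reverse → naicigam; then shift: n+6=t, a+6=g, i+6=o, c+6=i, i+6=o, g+6=m, a+6=g, m+6=s.

tgoiomgs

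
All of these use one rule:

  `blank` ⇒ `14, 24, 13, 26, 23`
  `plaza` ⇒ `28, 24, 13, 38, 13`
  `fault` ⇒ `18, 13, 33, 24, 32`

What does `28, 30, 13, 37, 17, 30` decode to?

prayer

b is letter #2 and maps to 14: an offset of 12. Letters become their 1-based position plus 12 (so a→13, b→14, …).
Decoding 28, 30, 13, 37, 17, 30: 28→(28−12)÷1=16=p, 30→(30−12)÷1=18=r, 13→(13−12)÷1=1=a, 37→(37−12)÷1=25=y, 17→(17−12)÷1=5=e, 30→(30−12)÷1=18=r.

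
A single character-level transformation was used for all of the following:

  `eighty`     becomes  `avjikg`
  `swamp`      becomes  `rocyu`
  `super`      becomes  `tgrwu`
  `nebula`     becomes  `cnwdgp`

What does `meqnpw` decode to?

unlock

The output letters match the input read backwards, each shifted +2: eighty reversed is ythgie. Two steps: reverse the string, then apply a Caesar shift of +2.
Decoding meqnpw: shift back: m−2=k, e−2=c, q−2=o, n−2=l, p−2=n, w−2=u → kcolnu; then reverse → unlock.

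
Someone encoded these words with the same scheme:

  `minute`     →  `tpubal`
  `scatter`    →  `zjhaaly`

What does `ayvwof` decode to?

trophy

Compare letters: m→t is +7, i→p is +7, n→u is +7 — a constant shift. This is a Caesar cipher with shift 7.
Undoing it on ayvwof: a−7=t, y−7=r, v−7=o, w−7=p, o−7=h, f−7=y.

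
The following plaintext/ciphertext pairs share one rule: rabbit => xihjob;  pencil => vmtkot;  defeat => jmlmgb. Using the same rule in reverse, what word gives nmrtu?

hello

Shifts by position in rabbit: pos 0: r→x (+6), pos 1: a→i (+8), pos 2: b→h (+6), pos 3: b→j (+8) — repeating every 2. A repeating key of period 2 is used — shifts +6, +8 over and over.
Reversing it on nmrtu: n−6=h, m−8=e, r−6=l, t−8=l, u−6=o.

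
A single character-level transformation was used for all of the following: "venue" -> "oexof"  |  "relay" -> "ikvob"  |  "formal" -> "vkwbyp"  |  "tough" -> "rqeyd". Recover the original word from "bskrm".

The output letters match the input read backwards, each shifted +10: venue reversed is eunev. Two steps: reverse the string, then apply a Caesar shift of +10.
Undoing it on bskrm: shift back: b−10=r, s−10=i, k−10=a, r−10=h, m−10=c → riahc; then reverse → chair.

chair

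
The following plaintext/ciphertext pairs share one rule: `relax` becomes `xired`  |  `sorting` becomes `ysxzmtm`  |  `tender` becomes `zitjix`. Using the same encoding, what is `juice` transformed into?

pymii

The shift depends on letter class: consonant r→x is +6, but vowel e→i is +4. Vowels shift forward by 4 and consonants shift forward by 6.
On juice: j(cons)+6=p, u(vowel)+4=y, i(vowel)+4=m, c(cons)+6=i, e(vowel)+4=i.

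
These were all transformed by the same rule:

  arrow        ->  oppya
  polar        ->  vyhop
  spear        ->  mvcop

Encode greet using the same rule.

wpccj

Treating letters as 0–25, the rule is x ↦ 23x + 14 (mod 26).
On greet: g(6)→23·6+14≡22=w; r(17)→23·17+14≡15=p; e(4)→23·4+14≡2=c; e(4)→23·4+14≡2=c; t(19)→23·19+14≡9=j (all mod 26).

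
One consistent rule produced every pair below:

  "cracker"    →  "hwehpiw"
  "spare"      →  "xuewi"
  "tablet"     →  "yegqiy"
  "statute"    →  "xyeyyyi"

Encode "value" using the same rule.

The shift depends on letter class: consonant c→h is +5, but vowel a→e is +4. Vowels shift forward by 4 and consonants shift forward by 5.
Applying it to value: v(cons)+5=a, a(vowel)+4=e, l(cons)+5=q, u(vowel)+4=y, e(vowel)+4=i.

aeqyi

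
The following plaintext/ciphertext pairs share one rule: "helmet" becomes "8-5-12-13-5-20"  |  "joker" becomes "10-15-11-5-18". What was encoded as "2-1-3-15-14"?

bacon

h is letter #8 and maps to 8: an offset of 0. Each letter is replaced by its alphabet position (a=1, b=2, …, z=26).
Undoing it on 2-1-3-15-14: 2=b, 1=a, 3=c, 15=o, 14=n.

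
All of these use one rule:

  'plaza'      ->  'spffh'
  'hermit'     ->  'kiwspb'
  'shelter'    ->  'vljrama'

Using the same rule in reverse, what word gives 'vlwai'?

In plaza: p→s is +3, l→p is +4, a→f is +5, z→f is +6 — the shift increases by 1 each position. Letter i (0-indexed) is shifted by i+3, so successive shifts are 3, 4, 5, ….
Reversing it on vlwai: v−3=s, l−4=h, w−5=r, a−6=u, i−7=b.

shrub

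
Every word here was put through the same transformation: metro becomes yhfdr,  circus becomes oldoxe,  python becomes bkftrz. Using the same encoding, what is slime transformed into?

The shift depends on letter class: consonant m→y is +12, but vowel e→h is +3. The rule splits by letter class: vowels +3, consonants +12.
Applying it to slime: s(cons)+12=e, l(cons)+12=x, i(vowel)+3=l, m(cons)+12=y, e(vowel)+3=h.

exlyh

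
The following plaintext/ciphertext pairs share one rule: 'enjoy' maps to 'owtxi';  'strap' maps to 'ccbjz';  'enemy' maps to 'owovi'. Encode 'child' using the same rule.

Shifts by position in enjoy: pos 0: e→o (+10), pos 1: n→w (+9), pos 2: j→t (+10), pos 3: o→x (+9) — repeating every 2. It's a Vigenère-style cipher with numeric key [10,9]: position i shifts by key[i mod 2].
On child: c+10=m, h+9=q, i+10=s, l+9=u, d+10=n.

mqsun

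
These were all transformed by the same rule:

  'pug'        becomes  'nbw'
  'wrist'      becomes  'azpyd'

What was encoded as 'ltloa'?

The output letters match the input read backwards, each shifted +7: pug reversed is gup. The word is reversed, then every letter is shifted forward by 7.
Reversing it on ltloa: shift back: l−7=e, t−7=m, l−7=e, o−7=h, a−7=t → emeht; then reverse → theme.

theme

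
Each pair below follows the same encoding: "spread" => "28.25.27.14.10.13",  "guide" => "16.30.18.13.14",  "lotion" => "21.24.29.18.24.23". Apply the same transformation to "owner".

s is letter #19 and maps to 28: an offset of 9. Each letter is replaced by its alphabet position (a=1..z=26) + 9.
Applying it to owner: o=15→24, w=23→32, n=14→23, e=5→14, r=18→27.

24.32.23.14.27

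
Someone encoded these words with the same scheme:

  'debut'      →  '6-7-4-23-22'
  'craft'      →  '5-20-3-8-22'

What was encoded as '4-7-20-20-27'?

berry

The number is (letter's place in the alphabet, a=1) + 2.
Decoding 4-7-20-20-27: 4→(4−2)÷1=2=b, 7→(7−2)÷1=5=e, 20→(20−2)÷1=18=r, 20→(20−2)÷1=18=r, 27→(27−2)÷1=25=y.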